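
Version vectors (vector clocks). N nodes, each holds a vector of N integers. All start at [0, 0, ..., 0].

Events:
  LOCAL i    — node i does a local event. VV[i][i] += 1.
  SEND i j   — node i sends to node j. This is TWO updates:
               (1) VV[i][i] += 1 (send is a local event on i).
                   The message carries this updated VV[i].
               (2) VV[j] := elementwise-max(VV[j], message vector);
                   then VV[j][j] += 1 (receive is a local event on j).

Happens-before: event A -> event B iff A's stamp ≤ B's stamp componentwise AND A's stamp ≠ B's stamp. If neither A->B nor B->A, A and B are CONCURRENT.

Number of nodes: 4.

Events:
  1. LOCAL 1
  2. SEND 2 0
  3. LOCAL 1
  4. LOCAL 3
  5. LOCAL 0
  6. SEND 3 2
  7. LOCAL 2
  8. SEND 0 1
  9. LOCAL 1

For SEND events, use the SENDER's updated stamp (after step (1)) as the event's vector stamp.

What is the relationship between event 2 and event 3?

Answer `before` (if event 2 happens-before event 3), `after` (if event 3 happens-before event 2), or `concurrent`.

Initial: VV[0]=[0, 0, 0, 0]
Initial: VV[1]=[0, 0, 0, 0]
Initial: VV[2]=[0, 0, 0, 0]
Initial: VV[3]=[0, 0, 0, 0]
Event 1: LOCAL 1: VV[1][1]++ -> VV[1]=[0, 1, 0, 0]
Event 2: SEND 2->0: VV[2][2]++ -> VV[2]=[0, 0, 1, 0], msg_vec=[0, 0, 1, 0]; VV[0]=max(VV[0],msg_vec) then VV[0][0]++ -> VV[0]=[1, 0, 1, 0]
Event 3: LOCAL 1: VV[1][1]++ -> VV[1]=[0, 2, 0, 0]
Event 4: LOCAL 3: VV[3][3]++ -> VV[3]=[0, 0, 0, 1]
Event 5: LOCAL 0: VV[0][0]++ -> VV[0]=[2, 0, 1, 0]
Event 6: SEND 3->2: VV[3][3]++ -> VV[3]=[0, 0, 0, 2], msg_vec=[0, 0, 0, 2]; VV[2]=max(VV[2],msg_vec) then VV[2][2]++ -> VV[2]=[0, 0, 2, 2]
Event 7: LOCAL 2: VV[2][2]++ -> VV[2]=[0, 0, 3, 2]
Event 8: SEND 0->1: VV[0][0]++ -> VV[0]=[3, 0, 1, 0], msg_vec=[3, 0, 1, 0]; VV[1]=max(VV[1],msg_vec) then VV[1][1]++ -> VV[1]=[3, 3, 1, 0]
Event 9: LOCAL 1: VV[1][1]++ -> VV[1]=[3, 4, 1, 0]
Event 2 stamp: [0, 0, 1, 0]
Event 3 stamp: [0, 2, 0, 0]
[0, 0, 1, 0] <= [0, 2, 0, 0]? False
[0, 2, 0, 0] <= [0, 0, 1, 0]? False
Relation: concurrent

Answer: concurrent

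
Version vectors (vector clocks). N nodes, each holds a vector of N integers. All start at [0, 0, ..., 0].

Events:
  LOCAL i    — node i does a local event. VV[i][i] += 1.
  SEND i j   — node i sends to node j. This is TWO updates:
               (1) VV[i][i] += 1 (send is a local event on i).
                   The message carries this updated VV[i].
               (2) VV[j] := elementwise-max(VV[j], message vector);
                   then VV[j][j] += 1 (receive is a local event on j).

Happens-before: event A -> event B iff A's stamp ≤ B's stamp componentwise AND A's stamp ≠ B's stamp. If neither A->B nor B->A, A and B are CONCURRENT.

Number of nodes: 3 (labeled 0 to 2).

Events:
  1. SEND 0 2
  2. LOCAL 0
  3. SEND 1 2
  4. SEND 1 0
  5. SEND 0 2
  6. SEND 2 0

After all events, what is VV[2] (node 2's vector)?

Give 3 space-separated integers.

Initial: VV[0]=[0, 0, 0]
Initial: VV[1]=[0, 0, 0]
Initial: VV[2]=[0, 0, 0]
Event 1: SEND 0->2: VV[0][0]++ -> VV[0]=[1, 0, 0], msg_vec=[1, 0, 0]; VV[2]=max(VV[2],msg_vec) then VV[2][2]++ -> VV[2]=[1, 0, 1]
Event 2: LOCAL 0: VV[0][0]++ -> VV[0]=[2, 0, 0]
Event 3: SEND 1->2: VV[1][1]++ -> VV[1]=[0, 1, 0], msg_vec=[0, 1, 0]; VV[2]=max(VV[2],msg_vec) then VV[2][2]++ -> VV[2]=[1, 1, 2]
Event 4: SEND 1->0: VV[1][1]++ -> VV[1]=[0, 2, 0], msg_vec=[0, 2, 0]; VV[0]=max(VV[0],msg_vec) then VV[0][0]++ -> VV[0]=[3, 2, 0]
Event 5: SEND 0->2: VV[0][0]++ -> VV[0]=[4, 2, 0], msg_vec=[4, 2, 0]; VV[2]=max(VV[2],msg_vec) then VV[2][2]++ -> VV[2]=[4, 2, 3]
Event 6: SEND 2->0: VV[2][2]++ -> VV[2]=[4, 2, 4], msg_vec=[4, 2, 4]; VV[0]=max(VV[0],msg_vec) then VV[0][0]++ -> VV[0]=[5, 2, 4]
Final vectors: VV[0]=[5, 2, 4]; VV[1]=[0, 2, 0]; VV[2]=[4, 2, 4]

Answer: 4 2 4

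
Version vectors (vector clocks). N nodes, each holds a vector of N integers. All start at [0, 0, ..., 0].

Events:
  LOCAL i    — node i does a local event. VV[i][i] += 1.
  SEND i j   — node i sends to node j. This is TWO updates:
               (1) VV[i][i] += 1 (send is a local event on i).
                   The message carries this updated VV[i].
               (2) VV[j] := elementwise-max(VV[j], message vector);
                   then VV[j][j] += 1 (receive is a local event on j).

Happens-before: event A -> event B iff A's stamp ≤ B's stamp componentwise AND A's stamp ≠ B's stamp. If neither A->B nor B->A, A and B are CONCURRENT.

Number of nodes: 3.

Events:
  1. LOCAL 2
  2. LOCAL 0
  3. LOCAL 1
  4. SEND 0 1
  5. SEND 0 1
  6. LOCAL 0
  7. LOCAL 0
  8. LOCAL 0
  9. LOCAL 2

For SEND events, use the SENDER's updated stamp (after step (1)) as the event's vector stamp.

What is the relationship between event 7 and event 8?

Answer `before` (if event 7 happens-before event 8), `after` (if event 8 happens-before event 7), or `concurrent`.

Initial: VV[0]=[0, 0, 0]
Initial: VV[1]=[0, 0, 0]
Initial: VV[2]=[0, 0, 0]
Event 1: LOCAL 2: VV[2][2]++ -> VV[2]=[0, 0, 1]
Event 2: LOCAL 0: VV[0][0]++ -> VV[0]=[1, 0, 0]
Event 3: LOCAL 1: VV[1][1]++ -> VV[1]=[0, 1, 0]
Event 4: SEND 0->1: VV[0][0]++ -> VV[0]=[2, 0, 0], msg_vec=[2, 0, 0]; VV[1]=max(VV[1],msg_vec) then VV[1][1]++ -> VV[1]=[2, 2, 0]
Event 5: SEND 0->1: VV[0][0]++ -> VV[0]=[3, 0, 0], msg_vec=[3, 0, 0]; VV[1]=max(VV[1],msg_vec) then VV[1][1]++ -> VV[1]=[3, 3, 0]
Event 6: LOCAL 0: VV[0][0]++ -> VV[0]=[4, 0, 0]
Event 7: LOCAL 0: VV[0][0]++ -> VV[0]=[5, 0, 0]
Event 8: LOCAL 0: VV[0][0]++ -> VV[0]=[6, 0, 0]
Event 9: LOCAL 2: VV[2][2]++ -> VV[2]=[0, 0, 2]
Event 7 stamp: [5, 0, 0]
Event 8 stamp: [6, 0, 0]
[5, 0, 0] <= [6, 0, 0]? True
[6, 0, 0] <= [5, 0, 0]? False
Relation: before

Answer: before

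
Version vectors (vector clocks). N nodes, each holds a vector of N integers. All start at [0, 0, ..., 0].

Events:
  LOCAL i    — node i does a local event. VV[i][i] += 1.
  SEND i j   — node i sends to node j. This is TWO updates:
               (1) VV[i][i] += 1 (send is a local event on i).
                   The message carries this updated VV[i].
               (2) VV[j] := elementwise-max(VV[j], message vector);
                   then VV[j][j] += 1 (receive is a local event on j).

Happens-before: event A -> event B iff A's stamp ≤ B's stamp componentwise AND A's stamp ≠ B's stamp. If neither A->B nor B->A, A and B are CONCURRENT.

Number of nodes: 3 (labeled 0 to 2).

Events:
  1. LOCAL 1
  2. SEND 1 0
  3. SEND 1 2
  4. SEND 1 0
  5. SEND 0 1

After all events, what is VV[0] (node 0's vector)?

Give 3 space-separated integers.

Answer: 3 4 0

Derivation:
Initial: VV[0]=[0, 0, 0]
Initial: VV[1]=[0, 0, 0]
Initial: VV[2]=[0, 0, 0]
Event 1: LOCAL 1: VV[1][1]++ -> VV[1]=[0, 1, 0]
Event 2: SEND 1->0: VV[1][1]++ -> VV[1]=[0, 2, 0], msg_vec=[0, 2, 0]; VV[0]=max(VV[0],msg_vec) then VV[0][0]++ -> VV[0]=[1, 2, 0]
Event 3: SEND 1->2: VV[1][1]++ -> VV[1]=[0, 3, 0], msg_vec=[0, 3, 0]; VV[2]=max(VV[2],msg_vec) then VV[2][2]++ -> VV[2]=[0, 3, 1]
Event 4: SEND 1->0: VV[1][1]++ -> VV[1]=[0, 4, 0], msg_vec=[0, 4, 0]; VV[0]=max(VV[0],msg_vec) then VV[0][0]++ -> VV[0]=[2, 4, 0]
Event 5: SEND 0->1: VV[0][0]++ -> VV[0]=[3, 4, 0], msg_vec=[3, 4, 0]; VV[1]=max(VV[1],msg_vec) then VV[1][1]++ -> VV[1]=[3, 5, 0]
Final vectors: VV[0]=[3, 4, 0]; VV[1]=[3, 5, 0]; VV[2]=[0, 3, 1]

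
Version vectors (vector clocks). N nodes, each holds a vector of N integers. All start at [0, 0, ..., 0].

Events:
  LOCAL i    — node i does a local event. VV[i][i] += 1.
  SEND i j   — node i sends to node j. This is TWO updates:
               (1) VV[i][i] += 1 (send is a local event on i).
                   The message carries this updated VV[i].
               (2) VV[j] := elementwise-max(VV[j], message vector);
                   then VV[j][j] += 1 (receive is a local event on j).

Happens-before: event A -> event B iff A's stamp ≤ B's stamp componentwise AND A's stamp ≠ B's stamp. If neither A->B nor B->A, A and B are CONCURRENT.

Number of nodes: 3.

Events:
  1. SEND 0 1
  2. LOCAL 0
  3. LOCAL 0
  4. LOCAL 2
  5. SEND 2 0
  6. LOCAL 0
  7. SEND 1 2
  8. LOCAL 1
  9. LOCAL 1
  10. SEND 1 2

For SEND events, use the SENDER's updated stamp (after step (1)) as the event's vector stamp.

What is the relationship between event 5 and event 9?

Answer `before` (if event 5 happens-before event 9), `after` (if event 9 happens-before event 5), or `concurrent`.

Answer: concurrent

Derivation:
Initial: VV[0]=[0, 0, 0]
Initial: VV[1]=[0, 0, 0]
Initial: VV[2]=[0, 0, 0]
Event 1: SEND 0->1: VV[0][0]++ -> VV[0]=[1, 0, 0], msg_vec=[1, 0, 0]; VV[1]=max(VV[1],msg_vec) then VV[1][1]++ -> VV[1]=[1, 1, 0]
Event 2: LOCAL 0: VV[0][0]++ -> VV[0]=[2, 0, 0]
Event 3: LOCAL 0: VV[0][0]++ -> VV[0]=[3, 0, 0]
Event 4: LOCAL 2: VV[2][2]++ -> VV[2]=[0, 0, 1]
Event 5: SEND 2->0: VV[2][2]++ -> VV[2]=[0, 0, 2], msg_vec=[0, 0, 2]; VV[0]=max(VV[0],msg_vec) then VV[0][0]++ -> VV[0]=[4, 0, 2]
Event 6: LOCAL 0: VV[0][0]++ -> VV[0]=[5, 0, 2]
Event 7: SEND 1->2: VV[1][1]++ -> VV[1]=[1, 2, 0], msg_vec=[1, 2, 0]; VV[2]=max(VV[2],msg_vec) then VV[2][2]++ -> VV[2]=[1, 2, 3]
Event 8: LOCAL 1: VV[1][1]++ -> VV[1]=[1, 3, 0]
Event 9: LOCAL 1: VV[1][1]++ -> VV[1]=[1, 4, 0]
Event 10: SEND 1->2: VV[1][1]++ -> VV[1]=[1, 5, 0], msg_vec=[1, 5, 0]; VV[2]=max(VV[2],msg_vec) then VV[2][2]++ -> VV[2]=[1, 5, 4]
Event 5 stamp: [0, 0, 2]
Event 9 stamp: [1, 4, 0]
[0, 0, 2] <= [1, 4, 0]? False
[1, 4, 0] <= [0, 0, 2]? False
Relation: concurrent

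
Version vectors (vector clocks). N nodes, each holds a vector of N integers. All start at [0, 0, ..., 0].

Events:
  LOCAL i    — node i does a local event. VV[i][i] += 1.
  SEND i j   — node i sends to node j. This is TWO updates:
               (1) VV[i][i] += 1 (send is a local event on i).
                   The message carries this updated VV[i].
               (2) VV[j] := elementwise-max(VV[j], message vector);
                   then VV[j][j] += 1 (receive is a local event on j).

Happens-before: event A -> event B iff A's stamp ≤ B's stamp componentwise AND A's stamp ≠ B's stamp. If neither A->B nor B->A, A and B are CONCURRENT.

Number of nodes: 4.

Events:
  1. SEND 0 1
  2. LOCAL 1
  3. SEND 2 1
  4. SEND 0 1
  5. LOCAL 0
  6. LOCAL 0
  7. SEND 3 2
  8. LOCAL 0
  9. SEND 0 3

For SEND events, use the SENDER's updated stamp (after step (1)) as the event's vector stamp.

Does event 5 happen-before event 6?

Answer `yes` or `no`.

Answer: yes

Derivation:
Initial: VV[0]=[0, 0, 0, 0]
Initial: VV[1]=[0, 0, 0, 0]
Initial: VV[2]=[0, 0, 0, 0]
Initial: VV[3]=[0, 0, 0, 0]
Event 1: SEND 0->1: VV[0][0]++ -> VV[0]=[1, 0, 0, 0], msg_vec=[1, 0, 0, 0]; VV[1]=max(VV[1],msg_vec) then VV[1][1]++ -> VV[1]=[1, 1, 0, 0]
Event 2: LOCAL 1: VV[1][1]++ -> VV[1]=[1, 2, 0, 0]
Event 3: SEND 2->1: VV[2][2]++ -> VV[2]=[0, 0, 1, 0], msg_vec=[0, 0, 1, 0]; VV[1]=max(VV[1],msg_vec) then VV[1][1]++ -> VV[1]=[1, 3, 1, 0]
Event 4: SEND 0->1: VV[0][0]++ -> VV[0]=[2, 0, 0, 0], msg_vec=[2, 0, 0, 0]; VV[1]=max(VV[1],msg_vec) then VV[1][1]++ -> VV[1]=[2, 4, 1, 0]
Event 5: LOCAL 0: VV[0][0]++ -> VV[0]=[3, 0, 0, 0]
Event 6: LOCAL 0: VV[0][0]++ -> VV[0]=[4, 0, 0, 0]
Event 7: SEND 3->2: VV[3][3]++ -> VV[3]=[0, 0, 0, 1], msg_vec=[0, 0, 0, 1]; VV[2]=max(VV[2],msg_vec) then VV[2][2]++ -> VV[2]=[0, 0, 2, 1]
Event 8: LOCAL 0: VV[0][0]++ -> VV[0]=[5, 0, 0, 0]
Event 9: SEND 0->3: VV[0][0]++ -> VV[0]=[6, 0, 0, 0], msg_vec=[6, 0, 0, 0]; VV[3]=max(VV[3],msg_vec) then VV[3][3]++ -> VV[3]=[6, 0, 0, 2]
Event 5 stamp: [3, 0, 0, 0]
Event 6 stamp: [4, 0, 0, 0]
[3, 0, 0, 0] <= [4, 0, 0, 0]? True. Equal? False. Happens-before: True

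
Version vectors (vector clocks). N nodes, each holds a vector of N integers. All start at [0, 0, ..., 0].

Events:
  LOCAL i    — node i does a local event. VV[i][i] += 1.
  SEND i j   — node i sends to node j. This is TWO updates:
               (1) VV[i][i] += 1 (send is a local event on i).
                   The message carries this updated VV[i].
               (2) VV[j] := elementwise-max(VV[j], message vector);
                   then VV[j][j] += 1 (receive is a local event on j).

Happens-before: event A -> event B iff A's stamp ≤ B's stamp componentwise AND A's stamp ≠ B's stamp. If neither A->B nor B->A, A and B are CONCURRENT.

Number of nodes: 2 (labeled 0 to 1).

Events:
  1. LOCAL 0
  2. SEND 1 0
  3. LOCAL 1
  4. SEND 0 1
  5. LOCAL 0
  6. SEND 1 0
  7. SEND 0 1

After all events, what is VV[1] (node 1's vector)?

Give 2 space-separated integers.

Answer: 6 5

Derivation:
Initial: VV[0]=[0, 0]
Initial: VV[1]=[0, 0]
Event 1: LOCAL 0: VV[0][0]++ -> VV[0]=[1, 0]
Event 2: SEND 1->0: VV[1][1]++ -> VV[1]=[0, 1], msg_vec=[0, 1]; VV[0]=max(VV[0],msg_vec) then VV[0][0]++ -> VV[0]=[2, 1]
Event 3: LOCAL 1: VV[1][1]++ -> VV[1]=[0, 2]
Event 4: SEND 0->1: VV[0][0]++ -> VV[0]=[3, 1], msg_vec=[3, 1]; VV[1]=max(VV[1],msg_vec) then VV[1][1]++ -> VV[1]=[3, 3]
Event 5: LOCAL 0: VV[0][0]++ -> VV[0]=[4, 1]
Event 6: SEND 1->0: VV[1][1]++ -> VV[1]=[3, 4], msg_vec=[3, 4]; VV[0]=max(VV[0],msg_vec) then VV[0][0]++ -> VV[0]=[5, 4]
Event 7: SEND 0->1: VV[0][0]++ -> VV[0]=[6, 4], msg_vec=[6, 4]; VV[1]=max(VV[1],msg_vec) then VV[1][1]++ -> VV[1]=[6, 5]
Final vectors: VV[0]=[6, 4]; VV[1]=[6, 5]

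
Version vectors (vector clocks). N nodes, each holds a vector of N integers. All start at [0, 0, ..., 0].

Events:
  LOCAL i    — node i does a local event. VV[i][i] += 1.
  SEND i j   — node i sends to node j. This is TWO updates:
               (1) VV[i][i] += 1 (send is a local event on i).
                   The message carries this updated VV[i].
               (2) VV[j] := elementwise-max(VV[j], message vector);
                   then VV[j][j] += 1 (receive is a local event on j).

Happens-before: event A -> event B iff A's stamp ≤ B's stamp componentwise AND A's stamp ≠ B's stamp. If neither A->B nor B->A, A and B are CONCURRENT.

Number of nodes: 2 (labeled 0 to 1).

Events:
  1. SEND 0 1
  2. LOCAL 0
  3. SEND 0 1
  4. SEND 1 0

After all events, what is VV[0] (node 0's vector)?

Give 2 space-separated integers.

Answer: 4 3

Derivation:
Initial: VV[0]=[0, 0]
Initial: VV[1]=[0, 0]
Event 1: SEND 0->1: VV[0][0]++ -> VV[0]=[1, 0], msg_vec=[1, 0]; VV[1]=max(VV[1],msg_vec) then VV[1][1]++ -> VV[1]=[1, 1]
Event 2: LOCAL 0: VV[0][0]++ -> VV[0]=[2, 0]
Event 3: SEND 0->1: VV[0][0]++ -> VV[0]=[3, 0], msg_vec=[3, 0]; VV[1]=max(VV[1],msg_vec) then VV[1][1]++ -> VV[1]=[3, 2]
Event 4: SEND 1->0: VV[1][1]++ -> VV[1]=[3, 3], msg_vec=[3, 3]; VV[0]=max(VV[0],msg_vec) then VV[0][0]++ -> VV[0]=[4, 3]
Final vectors: VV[0]=[4, 3]; VV[1]=[3, 3]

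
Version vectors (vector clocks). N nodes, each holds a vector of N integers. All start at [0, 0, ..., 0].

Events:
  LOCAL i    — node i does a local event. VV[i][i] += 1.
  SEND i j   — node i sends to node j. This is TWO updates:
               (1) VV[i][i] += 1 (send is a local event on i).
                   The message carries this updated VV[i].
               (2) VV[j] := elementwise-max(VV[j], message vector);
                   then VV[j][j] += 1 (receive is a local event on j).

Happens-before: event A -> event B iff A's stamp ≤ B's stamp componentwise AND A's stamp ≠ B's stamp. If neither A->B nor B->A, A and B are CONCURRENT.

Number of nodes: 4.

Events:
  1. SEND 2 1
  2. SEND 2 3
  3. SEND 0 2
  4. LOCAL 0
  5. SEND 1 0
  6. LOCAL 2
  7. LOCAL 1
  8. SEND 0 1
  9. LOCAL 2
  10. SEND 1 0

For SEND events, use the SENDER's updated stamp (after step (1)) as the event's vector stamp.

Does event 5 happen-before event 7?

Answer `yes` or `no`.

Answer: yes

Derivation:
Initial: VV[0]=[0, 0, 0, 0]
Initial: VV[1]=[0, 0, 0, 0]
Initial: VV[2]=[0, 0, 0, 0]
Initial: VV[3]=[0, 0, 0, 0]
Event 1: SEND 2->1: VV[2][2]++ -> VV[2]=[0, 0, 1, 0], msg_vec=[0, 0, 1, 0]; VV[1]=max(VV[1],msg_vec) then VV[1][1]++ -> VV[1]=[0, 1, 1, 0]
Event 2: SEND 2->3: VV[2][2]++ -> VV[2]=[0, 0, 2, 0], msg_vec=[0, 0, 2, 0]; VV[3]=max(VV[3],msg_vec) then VV[3][3]++ -> VV[3]=[0, 0, 2, 1]
Event 3: SEND 0->2: VV[0][0]++ -> VV[0]=[1, 0, 0, 0], msg_vec=[1, 0, 0, 0]; VV[2]=max(VV[2],msg_vec) then VV[2][2]++ -> VV[2]=[1, 0, 3, 0]
Event 4: LOCAL 0: VV[0][0]++ -> VV[0]=[2, 0, 0, 0]
Event 5: SEND 1->0: VV[1][1]++ -> VV[1]=[0, 2, 1, 0], msg_vec=[0, 2, 1, 0]; VV[0]=max(VV[0],msg_vec) then VV[0][0]++ -> VV[0]=[3, 2, 1, 0]
Event 6: LOCAL 2: VV[2][2]++ -> VV[2]=[1, 0, 4, 0]
Event 7: LOCAL 1: VV[1][1]++ -> VV[1]=[0, 3, 1, 0]
Event 8: SEND 0->1: VV[0][0]++ -> VV[0]=[4, 2, 1, 0], msg_vec=[4, 2, 1, 0]; VV[1]=max(VV[1],msg_vec) then VV[1][1]++ -> VV[1]=[4, 4, 1, 0]
Event 9: LOCAL 2: VV[2][2]++ -> VV[2]=[1, 0, 5, 0]
Event 10: SEND 1->0: VV[1][1]++ -> VV[1]=[4, 5, 1, 0], msg_vec=[4, 5, 1, 0]; VV[0]=max(VV[0],msg_vec) then VV[0][0]++ -> VV[0]=[5, 5, 1, 0]
Event 5 stamp: [0, 2, 1, 0]
Event 7 stamp: [0, 3, 1, 0]
[0, 2, 1, 0] <= [0, 3, 1, 0]? True. Equal? False. Happens-before: True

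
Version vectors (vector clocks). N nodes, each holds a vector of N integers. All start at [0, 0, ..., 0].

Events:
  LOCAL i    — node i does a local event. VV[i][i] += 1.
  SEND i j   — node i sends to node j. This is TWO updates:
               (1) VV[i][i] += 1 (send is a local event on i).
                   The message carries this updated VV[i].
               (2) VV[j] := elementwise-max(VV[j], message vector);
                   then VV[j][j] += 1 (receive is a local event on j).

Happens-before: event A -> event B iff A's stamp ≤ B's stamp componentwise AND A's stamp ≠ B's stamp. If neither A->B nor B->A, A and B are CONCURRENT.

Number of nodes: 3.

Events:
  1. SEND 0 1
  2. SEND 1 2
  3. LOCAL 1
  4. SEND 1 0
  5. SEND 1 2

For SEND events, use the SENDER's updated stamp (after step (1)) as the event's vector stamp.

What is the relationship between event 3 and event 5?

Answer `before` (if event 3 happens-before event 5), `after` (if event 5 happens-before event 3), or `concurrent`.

Answer: before

Derivation:
Initial: VV[0]=[0, 0, 0]
Initial: VV[1]=[0, 0, 0]
Initial: VV[2]=[0, 0, 0]
Event 1: SEND 0->1: VV[0][0]++ -> VV[0]=[1, 0, 0], msg_vec=[1, 0, 0]; VV[1]=max(VV[1],msg_vec) then VV[1][1]++ -> VV[1]=[1, 1, 0]
Event 2: SEND 1->2: VV[1][1]++ -> VV[1]=[1, 2, 0], msg_vec=[1, 2, 0]; VV[2]=max(VV[2],msg_vec) then VV[2][2]++ -> VV[2]=[1, 2, 1]
Event 3: LOCAL 1: VV[1][1]++ -> VV[1]=[1, 3, 0]
Event 4: SEND 1->0: VV[1][1]++ -> VV[1]=[1, 4, 0], msg_vec=[1, 4, 0]; VV[0]=max(VV[0],msg_vec) then VV[0][0]++ -> VV[0]=[2, 4, 0]
Event 5: SEND 1->2: VV[1][1]++ -> VV[1]=[1, 5, 0], msg_vec=[1, 5, 0]; VV[2]=max(VV[2],msg_vec) then VV[2][2]++ -> VV[2]=[1, 5, 2]
Event 3 stamp: [1, 3, 0]
Event 5 stamp: [1, 5, 0]
[1, 3, 0] <= [1, 5, 0]? True
[1, 5, 0] <= [1, 3, 0]? False
Relation: before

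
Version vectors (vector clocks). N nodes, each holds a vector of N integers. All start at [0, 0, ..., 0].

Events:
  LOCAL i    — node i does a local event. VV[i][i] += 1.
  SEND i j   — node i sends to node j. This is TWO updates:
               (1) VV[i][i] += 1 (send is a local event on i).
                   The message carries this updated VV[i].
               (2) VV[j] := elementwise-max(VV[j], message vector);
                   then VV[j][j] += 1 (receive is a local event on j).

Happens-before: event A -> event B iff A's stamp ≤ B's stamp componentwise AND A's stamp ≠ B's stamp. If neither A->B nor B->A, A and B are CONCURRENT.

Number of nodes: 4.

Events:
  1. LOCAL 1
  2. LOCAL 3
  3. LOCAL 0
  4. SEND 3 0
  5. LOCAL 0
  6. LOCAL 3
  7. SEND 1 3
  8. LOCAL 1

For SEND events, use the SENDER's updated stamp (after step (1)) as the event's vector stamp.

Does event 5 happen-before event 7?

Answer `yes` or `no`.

Answer: no

Derivation:
Initial: VV[0]=[0, 0, 0, 0]
Initial: VV[1]=[0, 0, 0, 0]
Initial: VV[2]=[0, 0, 0, 0]
Initial: VV[3]=[0, 0, 0, 0]
Event 1: LOCAL 1: VV[1][1]++ -> VV[1]=[0, 1, 0, 0]
Event 2: LOCAL 3: VV[3][3]++ -> VV[3]=[0, 0, 0, 1]
Event 3: LOCAL 0: VV[0][0]++ -> VV[0]=[1, 0, 0, 0]
Event 4: SEND 3->0: VV[3][3]++ -> VV[3]=[0, 0, 0, 2], msg_vec=[0, 0, 0, 2]; VV[0]=max(VV[0],msg_vec) then VV[0][0]++ -> VV[0]=[2, 0, 0, 2]
Event 5: LOCAL 0: VV[0][0]++ -> VV[0]=[3, 0, 0, 2]
Event 6: LOCAL 3: VV[3][3]++ -> VV[3]=[0, 0, 0, 3]
Event 7: SEND 1->3: VV[1][1]++ -> VV[1]=[0, 2, 0, 0], msg_vec=[0, 2, 0, 0]; VV[3]=max(VV[3],msg_vec) then VV[3][3]++ -> VV[3]=[0, 2, 0, 4]
Event 8: LOCAL 1: VV[1][1]++ -> VV[1]=[0, 3, 0, 0]
Event 5 stamp: [3, 0, 0, 2]
Event 7 stamp: [0, 2, 0, 0]
[3, 0, 0, 2] <= [0, 2, 0, 0]? False. Equal? False. Happens-before: False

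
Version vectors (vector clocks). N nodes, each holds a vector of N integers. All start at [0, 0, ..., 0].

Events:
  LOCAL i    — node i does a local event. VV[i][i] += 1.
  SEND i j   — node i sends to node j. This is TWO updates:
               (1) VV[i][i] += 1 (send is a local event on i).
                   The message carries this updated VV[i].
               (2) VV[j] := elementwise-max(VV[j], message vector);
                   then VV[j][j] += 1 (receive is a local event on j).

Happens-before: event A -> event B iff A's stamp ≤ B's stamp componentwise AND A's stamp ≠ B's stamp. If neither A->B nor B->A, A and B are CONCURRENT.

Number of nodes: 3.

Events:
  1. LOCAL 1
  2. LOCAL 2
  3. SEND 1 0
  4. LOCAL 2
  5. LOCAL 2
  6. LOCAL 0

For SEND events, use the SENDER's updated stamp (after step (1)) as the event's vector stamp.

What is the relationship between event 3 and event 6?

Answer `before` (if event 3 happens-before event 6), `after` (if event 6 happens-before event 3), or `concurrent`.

Initial: VV[0]=[0, 0, 0]
Initial: VV[1]=[0, 0, 0]
Initial: VV[2]=[0, 0, 0]
Event 1: LOCAL 1: VV[1][1]++ -> VV[1]=[0, 1, 0]
Event 2: LOCAL 2: VV[2][2]++ -> VV[2]=[0, 0, 1]
Event 3: SEND 1->0: VV[1][1]++ -> VV[1]=[0, 2, 0], msg_vec=[0, 2, 0]; VV[0]=max(VV[0],msg_vec) then VV[0][0]++ -> VV[0]=[1, 2, 0]
Event 4: LOCAL 2: VV[2][2]++ -> VV[2]=[0, 0, 2]
Event 5: LOCAL 2: VV[2][2]++ -> VV[2]=[0, 0, 3]
Event 6: LOCAL 0: VV[0][0]++ -> VV[0]=[2, 2, 0]
Event 3 stamp: [0, 2, 0]
Event 6 stamp: [2, 2, 0]
[0, 2, 0] <= [2, 2, 0]? True
[2, 2, 0] <= [0, 2, 0]? False
Relation: before

Answer: before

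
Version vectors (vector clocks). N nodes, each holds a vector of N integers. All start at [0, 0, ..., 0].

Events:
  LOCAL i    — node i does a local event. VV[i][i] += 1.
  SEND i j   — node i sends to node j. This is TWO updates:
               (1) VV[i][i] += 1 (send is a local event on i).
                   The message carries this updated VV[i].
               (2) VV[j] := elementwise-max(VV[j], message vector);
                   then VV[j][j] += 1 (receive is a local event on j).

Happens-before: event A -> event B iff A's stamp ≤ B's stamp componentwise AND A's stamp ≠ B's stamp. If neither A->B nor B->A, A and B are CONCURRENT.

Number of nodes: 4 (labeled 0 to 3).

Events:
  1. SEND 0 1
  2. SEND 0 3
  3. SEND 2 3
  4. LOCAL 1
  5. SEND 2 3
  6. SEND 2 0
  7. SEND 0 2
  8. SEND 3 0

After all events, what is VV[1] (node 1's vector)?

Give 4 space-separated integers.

Answer: 1 2 0 0

Derivation:
Initial: VV[0]=[0, 0, 0, 0]
Initial: VV[1]=[0, 0, 0, 0]
Initial: VV[2]=[0, 0, 0, 0]
Initial: VV[3]=[0, 0, 0, 0]
Event 1: SEND 0->1: VV[0][0]++ -> VV[0]=[1, 0, 0, 0], msg_vec=[1, 0, 0, 0]; VV[1]=max(VV[1],msg_vec) then VV[1][1]++ -> VV[1]=[1, 1, 0, 0]
Event 2: SEND 0->3: VV[0][0]++ -> VV[0]=[2, 0, 0, 0], msg_vec=[2, 0, 0, 0]; VV[3]=max(VV[3],msg_vec) then VV[3][3]++ -> VV[3]=[2, 0, 0, 1]
Event 3: SEND 2->3: VV[2][2]++ -> VV[2]=[0, 0, 1, 0], msg_vec=[0, 0, 1, 0]; VV[3]=max(VV[3],msg_vec) then VV[3][3]++ -> VV[3]=[2, 0, 1, 2]
Event 4: LOCAL 1: VV[1][1]++ -> VV[1]=[1, 2, 0, 0]
Event 5: SEND 2->3: VV[2][2]++ -> VV[2]=[0, 0, 2, 0], msg_vec=[0, 0, 2, 0]; VV[3]=max(VV[3],msg_vec) then VV[3][3]++ -> VV[3]=[2, 0, 2, 3]
Event 6: SEND 2->0: VV[2][2]++ -> VV[2]=[0, 0, 3, 0], msg_vec=[0, 0, 3, 0]; VV[0]=max(VV[0],msg_vec) then VV[0][0]++ -> VV[0]=[3, 0, 3, 0]
Event 7: SEND 0->2: VV[0][0]++ -> VV[0]=[4, 0, 3, 0], msg_vec=[4, 0, 3, 0]; VV[2]=max(VV[2],msg_vec) then VV[2][2]++ -> VV[2]=[4, 0, 4, 0]
Event 8: SEND 3->0: VV[3][3]++ -> VV[3]=[2, 0, 2, 4], msg_vec=[2, 0, 2, 4]; VV[0]=max(VV[0],msg_vec) then VV[0][0]++ -> VV[0]=[5, 0, 3, 4]
Final vectors: VV[0]=[5, 0, 3, 4]; VV[1]=[1, 2, 0, 0]; VV[2]=[4, 0, 4, 0]; VV[3]=[2, 0, 2, 4]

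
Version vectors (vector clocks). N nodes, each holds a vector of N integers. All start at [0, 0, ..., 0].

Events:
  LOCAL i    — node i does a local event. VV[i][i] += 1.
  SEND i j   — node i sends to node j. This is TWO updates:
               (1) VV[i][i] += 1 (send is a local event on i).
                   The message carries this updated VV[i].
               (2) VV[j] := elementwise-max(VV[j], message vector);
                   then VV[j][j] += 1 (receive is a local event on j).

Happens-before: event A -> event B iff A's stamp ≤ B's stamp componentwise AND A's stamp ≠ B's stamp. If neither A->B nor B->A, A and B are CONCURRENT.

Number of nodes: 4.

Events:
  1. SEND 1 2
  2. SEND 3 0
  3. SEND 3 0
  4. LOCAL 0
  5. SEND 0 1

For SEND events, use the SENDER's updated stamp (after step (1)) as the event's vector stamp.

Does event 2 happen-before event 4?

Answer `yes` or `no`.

Initial: VV[0]=[0, 0, 0, 0]
Initial: VV[1]=[0, 0, 0, 0]
Initial: VV[2]=[0, 0, 0, 0]
Initial: VV[3]=[0, 0, 0, 0]
Event 1: SEND 1->2: VV[1][1]++ -> VV[1]=[0, 1, 0, 0], msg_vec=[0, 1, 0, 0]; VV[2]=max(VV[2],msg_vec) then VV[2][2]++ -> VV[2]=[0, 1, 1, 0]
Event 2: SEND 3->0: VV[3][3]++ -> VV[3]=[0, 0, 0, 1], msg_vec=[0, 0, 0, 1]; VV[0]=max(VV[0],msg_vec) then VV[0][0]++ -> VV[0]=[1, 0, 0, 1]
Event 3: SEND 3->0: VV[3][3]++ -> VV[3]=[0, 0, 0, 2], msg_vec=[0, 0, 0, 2]; VV[0]=max(VV[0],msg_vec) then VV[0][0]++ -> VV[0]=[2, 0, 0, 2]
Event 4: LOCAL 0: VV[0][0]++ -> VV[0]=[3, 0, 0, 2]
Event 5: SEND 0->1: VV[0][0]++ -> VV[0]=[4, 0, 0, 2], msg_vec=[4, 0, 0, 2]; VV[1]=max(VV[1],msg_vec) then VV[1][1]++ -> VV[1]=[4, 2, 0, 2]
Event 2 stamp: [0, 0, 0, 1]
Event 4 stamp: [3, 0, 0, 2]
[0, 0, 0, 1] <= [3, 0, 0, 2]? True. Equal? False. Happens-before: True

Answer: yes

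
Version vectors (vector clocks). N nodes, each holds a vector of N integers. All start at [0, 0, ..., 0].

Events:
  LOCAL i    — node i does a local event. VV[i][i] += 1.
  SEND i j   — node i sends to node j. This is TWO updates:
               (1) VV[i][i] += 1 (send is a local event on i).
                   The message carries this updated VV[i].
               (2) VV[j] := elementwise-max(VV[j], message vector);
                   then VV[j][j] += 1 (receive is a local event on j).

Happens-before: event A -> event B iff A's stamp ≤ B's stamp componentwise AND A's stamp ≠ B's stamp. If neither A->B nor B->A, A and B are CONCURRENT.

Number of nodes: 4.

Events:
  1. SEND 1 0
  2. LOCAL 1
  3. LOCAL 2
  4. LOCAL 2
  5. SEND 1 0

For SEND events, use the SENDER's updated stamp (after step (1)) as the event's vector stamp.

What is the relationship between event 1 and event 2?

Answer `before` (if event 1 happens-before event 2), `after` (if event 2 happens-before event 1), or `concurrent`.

Answer: before

Derivation:
Initial: VV[0]=[0, 0, 0, 0]
Initial: VV[1]=[0, 0, 0, 0]
Initial: VV[2]=[0, 0, 0, 0]
Initial: VV[3]=[0, 0, 0, 0]
Event 1: SEND 1->0: VV[1][1]++ -> VV[1]=[0, 1, 0, 0], msg_vec=[0, 1, 0, 0]; VV[0]=max(VV[0],msg_vec) then VV[0][0]++ -> VV[0]=[1, 1, 0, 0]
Event 2: LOCAL 1: VV[1][1]++ -> VV[1]=[0, 2, 0, 0]
Event 3: LOCAL 2: VV[2][2]++ -> VV[2]=[0, 0, 1, 0]
Event 4: LOCAL 2: VV[2][2]++ -> VV[2]=[0, 0, 2, 0]
Event 5: SEND 1->0: VV[1][1]++ -> VV[1]=[0, 3, 0, 0], msg_vec=[0, 3, 0, 0]; VV[0]=max(VV[0],msg_vec) then VV[0][0]++ -> VV[0]=[2, 3, 0, 0]
Event 1 stamp: [0, 1, 0, 0]
Event 2 stamp: [0, 2, 0, 0]
[0, 1, 0, 0] <= [0, 2, 0, 0]? True
[0, 2, 0, 0] <= [0, 1, 0, 0]? False
Relation: before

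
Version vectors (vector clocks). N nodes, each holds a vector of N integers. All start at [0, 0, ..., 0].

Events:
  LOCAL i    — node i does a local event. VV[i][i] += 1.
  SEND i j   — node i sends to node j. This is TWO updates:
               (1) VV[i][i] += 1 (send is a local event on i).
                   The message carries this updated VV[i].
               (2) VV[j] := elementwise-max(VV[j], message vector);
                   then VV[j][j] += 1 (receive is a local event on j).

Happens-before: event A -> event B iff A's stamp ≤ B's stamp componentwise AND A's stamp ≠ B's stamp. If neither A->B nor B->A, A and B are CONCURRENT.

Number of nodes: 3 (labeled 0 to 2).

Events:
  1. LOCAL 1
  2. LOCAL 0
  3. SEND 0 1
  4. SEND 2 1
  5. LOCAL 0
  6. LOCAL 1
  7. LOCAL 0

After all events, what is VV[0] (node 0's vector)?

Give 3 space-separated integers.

Initial: VV[0]=[0, 0, 0]
Initial: VV[1]=[0, 0, 0]
Initial: VV[2]=[0, 0, 0]
Event 1: LOCAL 1: VV[1][1]++ -> VV[1]=[0, 1, 0]
Event 2: LOCAL 0: VV[0][0]++ -> VV[0]=[1, 0, 0]
Event 3: SEND 0->1: VV[0][0]++ -> VV[0]=[2, 0, 0], msg_vec=[2, 0, 0]; VV[1]=max(VV[1],msg_vec) then VV[1][1]++ -> VV[1]=[2, 2, 0]
Event 4: SEND 2->1: VV[2][2]++ -> VV[2]=[0, 0, 1], msg_vec=[0, 0, 1]; VV[1]=max(VV[1],msg_vec) then VV[1][1]++ -> VV[1]=[2, 3, 1]
Event 5: LOCAL 0: VV[0][0]++ -> VV[0]=[3, 0, 0]
Event 6: LOCAL 1: VV[1][1]++ -> VV[1]=[2, 4, 1]
Event 7: LOCAL 0: VV[0][0]++ -> VV[0]=[4, 0, 0]
Final vectors: VV[0]=[4, 0, 0]; VV[1]=[2, 4, 1]; VV[2]=[0, 0, 1]

Answer: 4 0 0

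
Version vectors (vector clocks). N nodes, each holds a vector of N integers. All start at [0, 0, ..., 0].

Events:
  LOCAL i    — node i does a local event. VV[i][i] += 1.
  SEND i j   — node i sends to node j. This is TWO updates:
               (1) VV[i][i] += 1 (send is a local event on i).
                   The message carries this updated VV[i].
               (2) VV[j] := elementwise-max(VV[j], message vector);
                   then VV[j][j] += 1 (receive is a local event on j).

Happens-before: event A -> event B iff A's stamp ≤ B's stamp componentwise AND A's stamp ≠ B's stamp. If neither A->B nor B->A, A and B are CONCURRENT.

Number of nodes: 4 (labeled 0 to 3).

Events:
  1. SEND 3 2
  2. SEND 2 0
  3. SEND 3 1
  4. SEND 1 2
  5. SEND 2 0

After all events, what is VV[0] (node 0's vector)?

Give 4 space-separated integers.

Answer: 2 2 4 2

Derivation:
Initial: VV[0]=[0, 0, 0, 0]
Initial: VV[1]=[0, 0, 0, 0]
Initial: VV[2]=[0, 0, 0, 0]
Initial: VV[3]=[0, 0, 0, 0]
Event 1: SEND 3->2: VV[3][3]++ -> VV[3]=[0, 0, 0, 1], msg_vec=[0, 0, 0, 1]; VV[2]=max(VV[2],msg_vec) then VV[2][2]++ -> VV[2]=[0, 0, 1, 1]
Event 2: SEND 2->0: VV[2][2]++ -> VV[2]=[0, 0, 2, 1], msg_vec=[0, 0, 2, 1]; VV[0]=max(VV[0],msg_vec) then VV[0][0]++ -> VV[0]=[1, 0, 2, 1]
Event 3: SEND 3->1: VV[3][3]++ -> VV[3]=[0, 0, 0, 2], msg_vec=[0, 0, 0, 2]; VV[1]=max(VV[1],msg_vec) then VV[1][1]++ -> VV[1]=[0, 1, 0, 2]
Event 4: SEND 1->2: VV[1][1]++ -> VV[1]=[0, 2, 0, 2], msg_vec=[0, 2, 0, 2]; VV[2]=max(VV[2],msg_vec) then VV[2][2]++ -> VV[2]=[0, 2, 3, 2]
Event 5: SEND 2->0: VV[2][2]++ -> VV[2]=[0, 2, 4, 2], msg_vec=[0, 2, 4, 2]; VV[0]=max(VV[0],msg_vec) then VV[0][0]++ -> VV[0]=[2, 2, 4, 2]
Final vectors: VV[0]=[2, 2, 4, 2]; VV[1]=[0, 2, 0, 2]; VV[2]=[0, 2, 4, 2]; VV[3]=[0, 0, 0, 2]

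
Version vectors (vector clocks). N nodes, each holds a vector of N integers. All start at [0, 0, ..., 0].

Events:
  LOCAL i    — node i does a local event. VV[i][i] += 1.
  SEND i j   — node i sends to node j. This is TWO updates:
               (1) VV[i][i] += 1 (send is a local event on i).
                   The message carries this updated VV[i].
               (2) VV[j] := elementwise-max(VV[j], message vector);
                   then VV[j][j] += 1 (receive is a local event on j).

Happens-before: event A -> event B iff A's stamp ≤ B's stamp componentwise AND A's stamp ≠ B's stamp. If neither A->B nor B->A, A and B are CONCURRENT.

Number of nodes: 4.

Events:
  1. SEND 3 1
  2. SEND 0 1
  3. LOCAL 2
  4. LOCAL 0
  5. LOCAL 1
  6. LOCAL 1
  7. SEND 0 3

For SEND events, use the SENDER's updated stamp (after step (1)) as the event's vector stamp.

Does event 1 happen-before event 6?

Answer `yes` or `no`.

Answer: yes

Derivation:
Initial: VV[0]=[0, 0, 0, 0]
Initial: VV[1]=[0, 0, 0, 0]
Initial: VV[2]=[0, 0, 0, 0]
Initial: VV[3]=[0, 0, 0, 0]
Event 1: SEND 3->1: VV[3][3]++ -> VV[3]=[0, 0, 0, 1], msg_vec=[0, 0, 0, 1]; VV[1]=max(VV[1],msg_vec) then VV[1][1]++ -> VV[1]=[0, 1, 0, 1]
Event 2: SEND 0->1: VV[0][0]++ -> VV[0]=[1, 0, 0, 0], msg_vec=[1, 0, 0, 0]; VV[1]=max(VV[1],msg_vec) then VV[1][1]++ -> VV[1]=[1, 2, 0, 1]
Event 3: LOCAL 2: VV[2][2]++ -> VV[2]=[0, 0, 1, 0]
Event 4: LOCAL 0: VV[0][0]++ -> VV[0]=[2, 0, 0, 0]
Event 5: LOCAL 1: VV[1][1]++ -> VV[1]=[1, 3, 0, 1]
Event 6: LOCAL 1: VV[1][1]++ -> VV[1]=[1, 4, 0, 1]
Event 7: SEND 0->3: VV[0][0]++ -> VV[0]=[3, 0, 0, 0], msg_vec=[3, 0, 0, 0]; VV[3]=max(VV[3],msg_vec) then VV[3][3]++ -> VV[3]=[3, 0, 0, 2]
Event 1 stamp: [0, 0, 0, 1]
Event 6 stamp: [1, 4, 0, 1]
[0, 0, 0, 1] <= [1, 4, 0, 1]? True. Equal? False. Happens-before: True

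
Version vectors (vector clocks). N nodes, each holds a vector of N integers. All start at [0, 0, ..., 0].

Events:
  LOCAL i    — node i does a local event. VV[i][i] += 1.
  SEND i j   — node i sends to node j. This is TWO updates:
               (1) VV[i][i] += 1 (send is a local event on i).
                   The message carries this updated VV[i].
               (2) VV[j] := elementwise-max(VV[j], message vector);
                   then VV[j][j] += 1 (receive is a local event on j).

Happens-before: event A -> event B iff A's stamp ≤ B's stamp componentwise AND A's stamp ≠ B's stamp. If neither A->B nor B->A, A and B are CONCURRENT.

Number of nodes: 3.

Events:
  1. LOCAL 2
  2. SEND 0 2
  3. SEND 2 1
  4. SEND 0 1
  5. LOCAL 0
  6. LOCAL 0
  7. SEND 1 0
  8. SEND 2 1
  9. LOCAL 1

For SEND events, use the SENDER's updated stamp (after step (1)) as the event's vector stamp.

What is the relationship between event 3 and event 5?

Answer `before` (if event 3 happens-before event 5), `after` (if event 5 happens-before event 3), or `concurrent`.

Initial: VV[0]=[0, 0, 0]
Initial: VV[1]=[0, 0, 0]
Initial: VV[2]=[0, 0, 0]
Event 1: LOCAL 2: VV[2][2]++ -> VV[2]=[0, 0, 1]
Event 2: SEND 0->2: VV[0][0]++ -> VV[0]=[1, 0, 0], msg_vec=[1, 0, 0]; VV[2]=max(VV[2],msg_vec) then VV[2][2]++ -> VV[2]=[1, 0, 2]
Event 3: SEND 2->1: VV[2][2]++ -> VV[2]=[1, 0, 3], msg_vec=[1, 0, 3]; VV[1]=max(VV[1],msg_vec) then VV[1][1]++ -> VV[1]=[1, 1, 3]
Event 4: SEND 0->1: VV[0][0]++ -> VV[0]=[2, 0, 0], msg_vec=[2, 0, 0]; VV[1]=max(VV[1],msg_vec) then VV[1][1]++ -> VV[1]=[2, 2, 3]
Event 5: LOCAL 0: VV[0][0]++ -> VV[0]=[3, 0, 0]
Event 6: LOCAL 0: VV[0][0]++ -> VV[0]=[4, 0, 0]
Event 7: SEND 1->0: VV[1][1]++ -> VV[1]=[2, 3, 3], msg_vec=[2, 3, 3]; VV[0]=max(VV[0],msg_vec) then VV[0][0]++ -> VV[0]=[5, 3, 3]
Event 8: SEND 2->1: VV[2][2]++ -> VV[2]=[1, 0, 4], msg_vec=[1, 0, 4]; VV[1]=max(VV[1],msg_vec) then VV[1][1]++ -> VV[1]=[2, 4, 4]
Event 9: LOCAL 1: VV[1][1]++ -> VV[1]=[2, 5, 4]
Event 3 stamp: [1, 0, 3]
Event 5 stamp: [3, 0, 0]
[1, 0, 3] <= [3, 0, 0]? False
[3, 0, 0] <= [1, 0, 3]? False
Relation: concurrent

Answer: concurrent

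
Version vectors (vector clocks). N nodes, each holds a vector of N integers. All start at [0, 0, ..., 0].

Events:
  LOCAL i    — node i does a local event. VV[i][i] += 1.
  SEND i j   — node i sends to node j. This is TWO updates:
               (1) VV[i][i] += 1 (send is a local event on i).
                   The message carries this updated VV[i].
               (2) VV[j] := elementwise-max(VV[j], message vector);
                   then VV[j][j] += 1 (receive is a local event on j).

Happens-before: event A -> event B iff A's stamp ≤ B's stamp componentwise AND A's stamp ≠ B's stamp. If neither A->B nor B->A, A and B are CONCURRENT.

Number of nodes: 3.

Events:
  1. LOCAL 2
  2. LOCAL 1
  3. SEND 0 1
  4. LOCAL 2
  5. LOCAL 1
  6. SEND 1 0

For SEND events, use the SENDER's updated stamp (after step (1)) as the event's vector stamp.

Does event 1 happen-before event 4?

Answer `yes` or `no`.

Initial: VV[0]=[0, 0, 0]
Initial: VV[1]=[0, 0, 0]
Initial: VV[2]=[0, 0, 0]
Event 1: LOCAL 2: VV[2][2]++ -> VV[2]=[0, 0, 1]
Event 2: LOCAL 1: VV[1][1]++ -> VV[1]=[0, 1, 0]
Event 3: SEND 0->1: VV[0][0]++ -> VV[0]=[1, 0, 0], msg_vec=[1, 0, 0]; VV[1]=max(VV[1],msg_vec) then VV[1][1]++ -> VV[1]=[1, 2, 0]
Event 4: LOCAL 2: VV[2][2]++ -> VV[2]=[0, 0, 2]
Event 5: LOCAL 1: VV[1][1]++ -> VV[1]=[1, 3, 0]
Event 6: SEND 1->0: VV[1][1]++ -> VV[1]=[1, 4, 0], msg_vec=[1, 4, 0]; VV[0]=max(VV[0],msg_vec) then VV[0][0]++ -> VV[0]=[2, 4, 0]
Event 1 stamp: [0, 0, 1]
Event 4 stamp: [0, 0, 2]
[0, 0, 1] <= [0, 0, 2]? True. Equal? False. Happens-before: True

Answer: yes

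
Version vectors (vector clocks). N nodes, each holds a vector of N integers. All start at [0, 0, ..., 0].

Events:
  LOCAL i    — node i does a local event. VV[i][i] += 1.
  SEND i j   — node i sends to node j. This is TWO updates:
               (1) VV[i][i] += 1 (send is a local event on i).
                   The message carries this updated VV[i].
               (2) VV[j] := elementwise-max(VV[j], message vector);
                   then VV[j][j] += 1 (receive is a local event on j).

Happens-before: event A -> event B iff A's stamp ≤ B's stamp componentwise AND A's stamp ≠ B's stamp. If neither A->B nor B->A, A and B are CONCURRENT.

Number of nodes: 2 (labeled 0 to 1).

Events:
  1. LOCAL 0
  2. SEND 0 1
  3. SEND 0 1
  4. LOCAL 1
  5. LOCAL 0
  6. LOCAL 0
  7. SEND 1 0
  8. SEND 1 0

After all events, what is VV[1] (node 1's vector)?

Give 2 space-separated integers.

Answer: 3 5

Derivation:
Initial: VV[0]=[0, 0]
Initial: VV[1]=[0, 0]
Event 1: LOCAL 0: VV[0][0]++ -> VV[0]=[1, 0]
Event 2: SEND 0->1: VV[0][0]++ -> VV[0]=[2, 0], msg_vec=[2, 0]; VV[1]=max(VV[1],msg_vec) then VV[1][1]++ -> VV[1]=[2, 1]
Event 3: SEND 0->1: VV[0][0]++ -> VV[0]=[3, 0], msg_vec=[3, 0]; VV[1]=max(VV[1],msg_vec) then VV[1][1]++ -> VV[1]=[3, 2]
Event 4: LOCAL 1: VV[1][1]++ -> VV[1]=[3, 3]
Event 5: LOCAL 0: VV[0][0]++ -> VV[0]=[4, 0]
Event 6: LOCAL 0: VV[0][0]++ -> VV[0]=[5, 0]
Event 7: SEND 1->0: VV[1][1]++ -> VV[1]=[3, 4], msg_vec=[3, 4]; VV[0]=max(VV[0],msg_vec) then VV[0][0]++ -> VV[0]=[6, 4]
Event 8: SEND 1->0: VV[1][1]++ -> VV[1]=[3, 5], msg_vec=[3, 5]; VV[0]=max(VV[0],msg_vec) then VV[0][0]++ -> VV[0]=[7, 5]
Final vectors: VV[0]=[7, 5]; VV[1]=[3, 5]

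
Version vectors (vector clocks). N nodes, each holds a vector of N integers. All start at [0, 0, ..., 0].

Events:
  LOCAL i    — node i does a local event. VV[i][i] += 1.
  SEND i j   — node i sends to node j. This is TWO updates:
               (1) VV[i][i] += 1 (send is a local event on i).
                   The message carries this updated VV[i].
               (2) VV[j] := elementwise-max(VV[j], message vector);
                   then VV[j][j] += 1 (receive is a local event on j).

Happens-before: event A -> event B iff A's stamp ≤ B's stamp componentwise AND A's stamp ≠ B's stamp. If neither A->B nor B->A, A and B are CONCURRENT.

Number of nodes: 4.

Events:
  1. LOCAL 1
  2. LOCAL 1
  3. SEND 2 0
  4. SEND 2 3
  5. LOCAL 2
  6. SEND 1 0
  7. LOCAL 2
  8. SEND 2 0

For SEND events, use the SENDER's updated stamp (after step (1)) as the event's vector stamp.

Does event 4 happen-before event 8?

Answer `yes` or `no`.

Initial: VV[0]=[0, 0, 0, 0]
Initial: VV[1]=[0, 0, 0, 0]
Initial: VV[2]=[0, 0, 0, 0]
Initial: VV[3]=[0, 0, 0, 0]
Event 1: LOCAL 1: VV[1][1]++ -> VV[1]=[0, 1, 0, 0]
Event 2: LOCAL 1: VV[1][1]++ -> VV[1]=[0, 2, 0, 0]
Event 3: SEND 2->0: VV[2][2]++ -> VV[2]=[0, 0, 1, 0], msg_vec=[0, 0, 1, 0]; VV[0]=max(VV[0],msg_vec) then VV[0][0]++ -> VV[0]=[1, 0, 1, 0]
Event 4: SEND 2->3: VV[2][2]++ -> VV[2]=[0, 0, 2, 0], msg_vec=[0, 0, 2, 0]; VV[3]=max(VV[3],msg_vec) then VV[3][3]++ -> VV[3]=[0, 0, 2, 1]
Event 5: LOCAL 2: VV[2][2]++ -> VV[2]=[0, 0, 3, 0]
Event 6: SEND 1->0: VV[1][1]++ -> VV[1]=[0, 3, 0, 0], msg_vec=[0, 3, 0, 0]; VV[0]=max(VV[0],msg_vec) then VV[0][0]++ -> VV[0]=[2, 3, 1, 0]
Event 7: LOCAL 2: VV[2][2]++ -> VV[2]=[0, 0, 4, 0]
Event 8: SEND 2->0: VV[2][2]++ -> VV[2]=[0, 0, 5, 0], msg_vec=[0, 0, 5, 0]; VV[0]=max(VV[0],msg_vec) then VV[0][0]++ -> VV[0]=[3, 3, 5, 0]
Event 4 stamp: [0, 0, 2, 0]
Event 8 stamp: [0, 0, 5, 0]
[0, 0, 2, 0] <= [0, 0, 5, 0]? True. Equal? False. Happens-before: True

Answer: yes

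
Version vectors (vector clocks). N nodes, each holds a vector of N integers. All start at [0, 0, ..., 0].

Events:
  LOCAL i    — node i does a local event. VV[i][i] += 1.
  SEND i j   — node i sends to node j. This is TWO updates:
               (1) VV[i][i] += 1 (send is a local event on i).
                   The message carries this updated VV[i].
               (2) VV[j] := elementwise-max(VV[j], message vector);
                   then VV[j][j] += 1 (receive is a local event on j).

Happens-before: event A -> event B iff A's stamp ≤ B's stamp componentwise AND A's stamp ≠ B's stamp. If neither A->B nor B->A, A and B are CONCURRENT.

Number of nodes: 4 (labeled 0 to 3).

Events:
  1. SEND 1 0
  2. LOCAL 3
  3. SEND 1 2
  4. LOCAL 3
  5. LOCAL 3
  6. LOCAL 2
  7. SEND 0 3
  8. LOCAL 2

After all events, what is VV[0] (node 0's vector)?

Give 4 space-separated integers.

Initial: VV[0]=[0, 0, 0, 0]
Initial: VV[1]=[0, 0, 0, 0]
Initial: VV[2]=[0, 0, 0, 0]
Initial: VV[3]=[0, 0, 0, 0]
Event 1: SEND 1->0: VV[1][1]++ -> VV[1]=[0, 1, 0, 0], msg_vec=[0, 1, 0, 0]; VV[0]=max(VV[0],msg_vec) then VV[0][0]++ -> VV[0]=[1, 1, 0, 0]
Event 2: LOCAL 3: VV[3][3]++ -> VV[3]=[0, 0, 0, 1]
Event 3: SEND 1->2: VV[1][1]++ -> VV[1]=[0, 2, 0, 0], msg_vec=[0, 2, 0, 0]; VV[2]=max(VV[2],msg_vec) then VV[2][2]++ -> VV[2]=[0, 2, 1, 0]
Event 4: LOCAL 3: VV[3][3]++ -> VV[3]=[0, 0, 0, 2]
Event 5: LOCAL 3: VV[3][3]++ -> VV[3]=[0, 0, 0, 3]
Event 6: LOCAL 2: VV[2][2]++ -> VV[2]=[0, 2, 2, 0]
Event 7: SEND 0->3: VV[0][0]++ -> VV[0]=[2, 1, 0, 0], msg_vec=[2, 1, 0, 0]; VV[3]=max(VV[3],msg_vec) then VV[3][3]++ -> VV[3]=[2, 1, 0, 4]
Event 8: LOCAL 2: VV[2][2]++ -> VV[2]=[0, 2, 3, 0]
Final vectors: VV[0]=[2, 1, 0, 0]; VV[1]=[0, 2, 0, 0]; VV[2]=[0, 2, 3, 0]; VV[3]=[2, 1, 0, 4]

Answer: 2 1 0 0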